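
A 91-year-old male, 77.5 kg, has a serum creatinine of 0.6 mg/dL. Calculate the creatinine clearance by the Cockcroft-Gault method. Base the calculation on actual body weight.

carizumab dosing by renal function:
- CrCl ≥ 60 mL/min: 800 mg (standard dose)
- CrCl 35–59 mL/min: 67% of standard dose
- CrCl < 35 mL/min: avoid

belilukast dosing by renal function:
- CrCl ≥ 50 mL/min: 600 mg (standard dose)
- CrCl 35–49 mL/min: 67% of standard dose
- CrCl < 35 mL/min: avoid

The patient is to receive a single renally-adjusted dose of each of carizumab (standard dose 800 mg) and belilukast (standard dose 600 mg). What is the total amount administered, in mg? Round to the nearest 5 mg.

CrCl = (140 − 91) × 77.5 / (72 × 0.6) = 3797.5 / 43.20 ≈ 87.9 mL/min
CrCl ≈ 88 mL/min.
carizumab: ≥ 60 mL/min → 100% of 800 mg = 800 mg.
belilukast: ≥ 50 mL/min → 100% of 600 mg = 600 mg.
Total = 800 + 600 = 1400 mg.

1400 mg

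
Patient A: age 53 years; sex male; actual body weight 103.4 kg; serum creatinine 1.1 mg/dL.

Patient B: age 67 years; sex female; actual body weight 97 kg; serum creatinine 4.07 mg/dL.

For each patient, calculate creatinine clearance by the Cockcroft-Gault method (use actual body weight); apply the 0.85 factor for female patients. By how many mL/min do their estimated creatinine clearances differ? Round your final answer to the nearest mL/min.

Patient A: CrCl = (140 − 53) × 103.4 / (72 × 1.1) = 8995.8 / 79.20 ≈ 113.6 mL/min
Patient B: CrCl = (140 − 67) × 97 / (72 × 4.07) × 0.85 = 7081.0 / 293.04 × 0.85 ≈ 20.5 mL/min
|113.6 − 20.5| = 93.1 mL/min

93 mL/min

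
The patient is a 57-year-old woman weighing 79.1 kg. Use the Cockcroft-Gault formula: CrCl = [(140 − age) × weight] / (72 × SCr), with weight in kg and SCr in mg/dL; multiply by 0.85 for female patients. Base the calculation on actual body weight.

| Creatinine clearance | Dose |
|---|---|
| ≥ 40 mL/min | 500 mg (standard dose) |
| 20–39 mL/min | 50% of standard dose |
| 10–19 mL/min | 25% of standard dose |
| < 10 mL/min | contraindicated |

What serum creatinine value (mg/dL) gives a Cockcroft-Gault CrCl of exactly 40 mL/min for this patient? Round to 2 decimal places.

1.94 mg/dL

Standard dose requires CrCl ≥ 40 mL/min.
Set (140 − 57) × 79.1 × 0.85 / (72 × SCr) = 40
SCr = (140 − 57) × 79.1 × 0.85 / (72 × 40) = 1.938 mg/dL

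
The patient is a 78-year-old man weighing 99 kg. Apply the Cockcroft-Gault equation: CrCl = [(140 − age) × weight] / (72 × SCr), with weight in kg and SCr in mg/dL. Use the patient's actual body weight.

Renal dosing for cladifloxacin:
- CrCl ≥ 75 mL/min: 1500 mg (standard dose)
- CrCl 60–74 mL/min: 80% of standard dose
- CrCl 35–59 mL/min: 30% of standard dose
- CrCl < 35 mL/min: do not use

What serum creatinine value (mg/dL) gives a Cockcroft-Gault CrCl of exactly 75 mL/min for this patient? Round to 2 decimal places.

Standard dose requires CrCl ≥ 75 mL/min.
Set (140 − 78) × 99 / (72 × SCr) = 75
SCr = (140 − 78) × 99 / (72 × 75) = 1.137 mg/dL

1.14 mg/dL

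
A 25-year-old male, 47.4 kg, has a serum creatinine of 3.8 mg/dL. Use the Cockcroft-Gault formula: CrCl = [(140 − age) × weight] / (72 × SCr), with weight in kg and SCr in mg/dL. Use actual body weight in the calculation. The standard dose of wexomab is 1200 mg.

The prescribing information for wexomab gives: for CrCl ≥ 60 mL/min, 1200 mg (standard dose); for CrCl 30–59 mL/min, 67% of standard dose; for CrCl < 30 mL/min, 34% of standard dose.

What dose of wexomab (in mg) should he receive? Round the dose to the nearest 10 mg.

410 mg

CrCl = (140 − 25) × 47.4 / (72 × 3.8) = 5451.0 / 273.60 ≈ 19.9 mL/min
CrCl ≈ 20 mL/min → bracket < 30 mL/min.
34% of 1200 mg = 408 mg → 410 mg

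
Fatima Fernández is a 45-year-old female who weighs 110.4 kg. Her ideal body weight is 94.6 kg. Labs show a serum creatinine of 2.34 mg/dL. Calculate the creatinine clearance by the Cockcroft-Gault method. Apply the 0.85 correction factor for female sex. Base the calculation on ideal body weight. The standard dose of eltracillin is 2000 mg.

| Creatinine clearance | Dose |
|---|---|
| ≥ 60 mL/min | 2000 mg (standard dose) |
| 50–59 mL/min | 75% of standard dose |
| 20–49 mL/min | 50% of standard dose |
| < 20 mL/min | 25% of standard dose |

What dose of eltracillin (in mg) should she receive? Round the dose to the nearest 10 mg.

CrCl = (140 − 45) × 94.6 / (72 × 2.34) × 0.85 = 8987.0 / 168.48 × 0.85 ≈ 45.3 mL/min
CrCl ≈ 45 mL/min → bracket 20–49 mL/min.
50% of 2000 mg = 1000 mg

1000 mg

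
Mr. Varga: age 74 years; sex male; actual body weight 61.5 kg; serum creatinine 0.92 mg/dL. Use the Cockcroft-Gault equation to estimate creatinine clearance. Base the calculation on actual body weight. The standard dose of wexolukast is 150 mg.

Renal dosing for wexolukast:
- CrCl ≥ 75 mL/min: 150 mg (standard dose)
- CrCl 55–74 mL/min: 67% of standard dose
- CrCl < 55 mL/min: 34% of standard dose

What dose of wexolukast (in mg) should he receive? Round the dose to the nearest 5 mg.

CrCl = (140 − 74) × 61.5 / (72 × 0.92) = 4059.0 / 66.24 ≈ 61.3 mL/min
CrCl ≈ 61 mL/min → bracket 55–74 mL/min.
67% of 150 mg = 100.5 mg → 100 mg

100 mg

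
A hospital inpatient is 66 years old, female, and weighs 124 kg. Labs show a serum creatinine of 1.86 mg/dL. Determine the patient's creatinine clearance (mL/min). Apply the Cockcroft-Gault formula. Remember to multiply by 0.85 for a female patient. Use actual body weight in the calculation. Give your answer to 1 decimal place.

58.2 mL/min

CrCl = (140 − 66) × 124 / (72 × 1.86) × 0.85 = 9176.0 / 133.92 × 0.85 ≈ 58.2 mL/min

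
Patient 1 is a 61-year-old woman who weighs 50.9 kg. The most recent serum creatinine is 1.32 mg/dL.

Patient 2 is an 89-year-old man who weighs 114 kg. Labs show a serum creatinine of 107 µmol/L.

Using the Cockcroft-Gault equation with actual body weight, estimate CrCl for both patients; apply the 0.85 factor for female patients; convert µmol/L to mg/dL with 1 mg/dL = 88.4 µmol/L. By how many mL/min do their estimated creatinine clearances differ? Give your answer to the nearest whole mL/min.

31 mL/min

Patient 1: CrCl = (140 − 61) × 50.9 / (72 × 1.32) × 0.85 = 4021.1 / 95.04 × 0.85 ≈ 36.0 mL/min
Patient 2: SCr = 107 / 88.4 = 1.21 mg/dL
Patient 2: CrCl = (140 − 89) × 114 / (72 × 1.21) = 5814.0 / 87.12 ≈ 66.7 mL/min
|36.0 − 66.7| = 30.7 mL/min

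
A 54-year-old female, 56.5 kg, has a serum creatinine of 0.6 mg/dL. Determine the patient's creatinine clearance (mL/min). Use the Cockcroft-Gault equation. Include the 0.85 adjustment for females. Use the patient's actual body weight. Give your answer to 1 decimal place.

95.6 mL/min

CrCl = (140 − 54) × 56.5 / (72 × 0.6) × 0.85 = 4859.0 / 43.20 × 0.85 ≈ 95.6 mL/min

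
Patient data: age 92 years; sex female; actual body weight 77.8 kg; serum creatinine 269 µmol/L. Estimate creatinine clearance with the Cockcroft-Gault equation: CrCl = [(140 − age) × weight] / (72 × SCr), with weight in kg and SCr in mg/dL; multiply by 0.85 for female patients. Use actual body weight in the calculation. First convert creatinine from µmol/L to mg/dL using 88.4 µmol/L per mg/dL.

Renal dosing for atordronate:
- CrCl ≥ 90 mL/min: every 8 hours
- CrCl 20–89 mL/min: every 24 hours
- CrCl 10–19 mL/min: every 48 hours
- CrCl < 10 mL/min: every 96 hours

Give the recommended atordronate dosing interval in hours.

SCr = 269 / 88.4 = 3.043 mg/dL
CrCl = (140 − 92) × 77.8 / (72 × 3.043) × 0.85 = 3734.4 / 219.10 × 0.85 ≈ 14.5 mL/min
CrCl ≈ 14 mL/min → bracket 10–19 mL/min → every 48 hours.

every 48 hours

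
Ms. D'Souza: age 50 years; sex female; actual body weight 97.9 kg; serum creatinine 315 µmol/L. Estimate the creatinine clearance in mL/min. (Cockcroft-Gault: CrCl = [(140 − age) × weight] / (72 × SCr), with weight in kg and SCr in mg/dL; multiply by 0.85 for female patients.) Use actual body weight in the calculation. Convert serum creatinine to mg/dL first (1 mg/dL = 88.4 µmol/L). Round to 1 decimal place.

SCr = 315 / 88.4 = 3.563 mg/dL
CrCl = (140 − 50) × 97.9 / (72 × 3.563) × 0.85 = 8811.0 / 256.54 × 0.85 ≈ 29.2 mL/min

29.2 mL/min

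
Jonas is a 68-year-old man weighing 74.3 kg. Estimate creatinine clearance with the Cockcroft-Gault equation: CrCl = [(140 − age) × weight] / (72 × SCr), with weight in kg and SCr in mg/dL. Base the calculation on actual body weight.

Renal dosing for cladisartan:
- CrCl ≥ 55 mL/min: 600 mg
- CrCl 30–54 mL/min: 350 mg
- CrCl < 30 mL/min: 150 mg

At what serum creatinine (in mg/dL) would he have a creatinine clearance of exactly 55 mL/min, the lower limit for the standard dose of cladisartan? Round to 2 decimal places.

1.35 mg/dL

Standard dose requires CrCl ≥ 55 mL/min.
Set (140 − 68) × 74.3 / (72 × SCr) = 55
SCr = (140 − 68) × 74.3 / (72 × 55) = 1.351 mg/dL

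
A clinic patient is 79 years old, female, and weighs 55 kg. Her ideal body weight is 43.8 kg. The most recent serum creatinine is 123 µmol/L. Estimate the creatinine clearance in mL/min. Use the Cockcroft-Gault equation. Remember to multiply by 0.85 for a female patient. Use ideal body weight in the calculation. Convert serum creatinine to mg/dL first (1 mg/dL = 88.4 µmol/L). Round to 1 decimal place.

22.7 mL/min

SCr = 123 / 88.4 = 1.391 mg/dL
CrCl = (140 − 79) × 43.8 / (72 × 1.391) × 0.85 = 2671.8 / 100.15 × 0.85 ≈ 22.7 mL/min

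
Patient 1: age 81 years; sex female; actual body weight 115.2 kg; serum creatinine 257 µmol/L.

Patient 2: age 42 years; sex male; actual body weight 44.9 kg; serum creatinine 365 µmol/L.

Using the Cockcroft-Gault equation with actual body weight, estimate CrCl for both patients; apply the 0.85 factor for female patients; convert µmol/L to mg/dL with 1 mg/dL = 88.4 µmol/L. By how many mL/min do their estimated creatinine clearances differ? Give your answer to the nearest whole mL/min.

Patient 1: SCr = 257 / 88.4 = 2.907 mg/dL
Patient 1: CrCl = (140 − 81) × 115.2 / (72 × 2.907) × 0.85 = 6796.8 / 209.30 × 0.85 ≈ 27.6 mL/min
Patient 2: SCr = 365 / 88.4 = 4.129 mg/dL
Patient 2: CrCl = (140 − 42) × 44.9 / (72 × 4.129) = 4400.2 / 297.29 ≈ 14.8 mL/min
|27.6 − 14.8| = 12.8 mL/min

13 mL/min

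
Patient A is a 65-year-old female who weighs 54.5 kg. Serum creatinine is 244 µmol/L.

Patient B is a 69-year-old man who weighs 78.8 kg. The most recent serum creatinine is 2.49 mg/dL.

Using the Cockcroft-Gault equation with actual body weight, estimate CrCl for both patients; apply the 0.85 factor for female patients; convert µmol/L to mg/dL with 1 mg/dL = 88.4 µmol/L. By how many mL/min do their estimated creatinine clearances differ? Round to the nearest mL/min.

Patient A: SCr = 244 / 88.4 = 2.76 mg/dL
Patient A: CrCl = (140 − 65) × 54.5 / (72 × 2.76) × 0.85 = 4087.5 / 198.72 × 0.85 ≈ 17.5 mL/min
Patient B: CrCl = (140 − 69) × 78.8 / (72 × 2.49) = 5594.8 / 179.28 ≈ 31.2 mL/min
|17.5 − 31.2| = 13.7 mL/min

14 mL/min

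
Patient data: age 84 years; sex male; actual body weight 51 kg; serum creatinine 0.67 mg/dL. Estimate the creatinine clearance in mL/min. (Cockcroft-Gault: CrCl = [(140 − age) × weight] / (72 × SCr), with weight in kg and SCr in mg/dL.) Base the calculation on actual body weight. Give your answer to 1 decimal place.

CrCl = (140 − 84) × 51 / (72 × 0.67) = 2856.0 / 48.24 ≈ 59.2 mL/min

59.2 mL/min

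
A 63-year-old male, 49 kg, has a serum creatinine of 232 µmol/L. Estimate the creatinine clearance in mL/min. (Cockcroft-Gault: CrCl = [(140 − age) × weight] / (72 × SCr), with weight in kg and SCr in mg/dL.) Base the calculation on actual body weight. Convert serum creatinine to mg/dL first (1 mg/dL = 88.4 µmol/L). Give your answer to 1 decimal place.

SCr = 232 / 88.4 = 2.624 mg/dL
CrCl = (140 − 63) × 49 / (72 × 2.624) = 3773.0 / 188.93 ≈ 20.0 mL/min

20.0 mL/min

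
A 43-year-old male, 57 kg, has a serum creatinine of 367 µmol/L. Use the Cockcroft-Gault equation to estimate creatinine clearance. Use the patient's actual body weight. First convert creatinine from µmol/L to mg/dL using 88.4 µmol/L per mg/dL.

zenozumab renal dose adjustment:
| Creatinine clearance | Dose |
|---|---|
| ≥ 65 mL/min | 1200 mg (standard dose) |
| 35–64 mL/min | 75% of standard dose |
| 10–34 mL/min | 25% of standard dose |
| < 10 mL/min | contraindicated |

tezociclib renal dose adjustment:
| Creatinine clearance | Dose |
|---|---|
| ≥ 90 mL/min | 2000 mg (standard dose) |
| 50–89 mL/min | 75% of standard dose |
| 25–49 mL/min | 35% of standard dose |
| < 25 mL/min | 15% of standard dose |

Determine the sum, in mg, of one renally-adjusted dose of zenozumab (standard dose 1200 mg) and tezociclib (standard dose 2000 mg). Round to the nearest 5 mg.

600 mg

SCr = 367 / 88.4 = 4.152 mg/dL
CrCl = (140 − 43) × 57 / (72 × 4.152) = 5529.0 / 298.94 ≈ 18.5 mL/min
CrCl ≈ 18 mL/min.
zenozumab: 10–34 mL/min → 25% of 1200 mg = 300 mg.
tezociclib: < 25 mL/min → 15% of 2000 mg = 300 mg.
Total = 300 + 300 = 600 mg.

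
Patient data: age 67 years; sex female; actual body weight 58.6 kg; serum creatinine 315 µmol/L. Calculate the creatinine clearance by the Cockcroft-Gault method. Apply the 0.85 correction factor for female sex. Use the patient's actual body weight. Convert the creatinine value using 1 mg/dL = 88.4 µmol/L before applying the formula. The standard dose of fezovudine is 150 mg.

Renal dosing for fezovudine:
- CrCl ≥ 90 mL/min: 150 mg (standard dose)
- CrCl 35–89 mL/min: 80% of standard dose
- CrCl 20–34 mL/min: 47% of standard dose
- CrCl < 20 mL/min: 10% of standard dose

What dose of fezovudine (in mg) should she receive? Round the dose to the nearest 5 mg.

15 mg

SCr = 315 / 88.4 = 3.563 mg/dL
CrCl = (140 − 67) × 58.6 / (72 × 3.563) × 0.85 = 4277.8 / 256.54 × 0.85 ≈ 14.2 mL/min
CrCl ≈ 14 mL/min → bracket < 20 mL/min.
10% of 150 mg = 15 mg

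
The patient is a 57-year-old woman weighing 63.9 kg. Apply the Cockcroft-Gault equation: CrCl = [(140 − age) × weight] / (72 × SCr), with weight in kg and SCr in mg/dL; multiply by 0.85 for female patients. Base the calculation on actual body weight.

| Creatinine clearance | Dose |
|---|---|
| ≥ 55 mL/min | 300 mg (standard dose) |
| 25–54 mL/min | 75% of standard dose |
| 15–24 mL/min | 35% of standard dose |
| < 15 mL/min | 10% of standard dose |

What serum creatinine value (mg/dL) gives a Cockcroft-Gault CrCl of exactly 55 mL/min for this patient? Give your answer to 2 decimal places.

Standard dose requires CrCl ≥ 55 mL/min.
Set (140 − 57) × 63.9 × 0.85 / (72 × SCr) = 55
SCr = (140 − 57) × 63.9 × 0.85 / (72 × 55) = 1.138 mg/dL

1.14 mg/dL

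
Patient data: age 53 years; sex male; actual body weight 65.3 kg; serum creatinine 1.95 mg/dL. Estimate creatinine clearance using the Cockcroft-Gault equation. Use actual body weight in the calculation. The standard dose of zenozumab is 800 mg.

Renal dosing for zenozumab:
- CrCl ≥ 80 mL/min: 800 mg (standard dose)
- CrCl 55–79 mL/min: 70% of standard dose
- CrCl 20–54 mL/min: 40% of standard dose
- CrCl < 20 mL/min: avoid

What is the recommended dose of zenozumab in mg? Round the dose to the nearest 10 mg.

320 mg

CrCl = (140 − 53) × 65.3 / (72 × 1.95) = 5681.1 / 140.40 ≈ 40.5 mL/min
CrCl ≈ 40 mL/min → bracket 20–54 mL/min.
40% of 800 mg = 320 mg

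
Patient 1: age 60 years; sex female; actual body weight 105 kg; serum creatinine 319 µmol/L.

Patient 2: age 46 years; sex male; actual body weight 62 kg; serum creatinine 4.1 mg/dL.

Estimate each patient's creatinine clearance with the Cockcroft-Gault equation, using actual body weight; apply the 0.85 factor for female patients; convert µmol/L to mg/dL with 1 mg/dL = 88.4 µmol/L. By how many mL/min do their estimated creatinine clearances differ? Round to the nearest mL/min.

Patient 1: SCr = 319 / 88.4 = 3.609 mg/dL
Patient 1: CrCl = (140 − 60) × 105 / (72 × 3.609) × 0.85 = 8400.0 / 259.85 × 0.85 ≈ 27.5 mL/min
Patient 2: CrCl = (140 − 46) × 62 / (72 × 4.1) = 5828.0 / 295.20 ≈ 19.7 mL/min
|27.5 − 19.7| = 7.8 mL/min

8 mL/min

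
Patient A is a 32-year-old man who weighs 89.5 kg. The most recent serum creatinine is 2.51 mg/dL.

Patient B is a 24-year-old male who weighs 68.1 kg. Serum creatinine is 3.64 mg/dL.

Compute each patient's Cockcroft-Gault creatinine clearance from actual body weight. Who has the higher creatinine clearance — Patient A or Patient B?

Patient A: CrCl = (140 − 32) × 89.5 / (72 × 2.51) = 9666.0 / 180.72 ≈ 53.5 mL/min
Patient B: CrCl = (140 − 24) × 68.1 / (72 × 3.64) = 7899.6 / 262.08 ≈ 30.1 mL/min
53.5 vs 30.1 mL/min → Patient A is higher.

Patient A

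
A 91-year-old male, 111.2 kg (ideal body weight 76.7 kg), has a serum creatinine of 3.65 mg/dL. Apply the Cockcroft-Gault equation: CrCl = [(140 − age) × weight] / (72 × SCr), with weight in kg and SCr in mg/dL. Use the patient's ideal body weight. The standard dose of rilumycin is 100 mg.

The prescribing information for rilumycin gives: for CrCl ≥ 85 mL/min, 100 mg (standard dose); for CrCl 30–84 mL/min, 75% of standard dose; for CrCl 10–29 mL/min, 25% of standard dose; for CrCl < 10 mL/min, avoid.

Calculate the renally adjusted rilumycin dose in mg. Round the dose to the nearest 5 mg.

25 mg

CrCl = (140 − 91) × 76.7 / (72 × 3.65) = 3758.3 / 262.80 ≈ 14.3 mL/min
CrCl ≈ 14 mL/min → bracket 10–29 mL/min.
25% of 100 mg = 25 mg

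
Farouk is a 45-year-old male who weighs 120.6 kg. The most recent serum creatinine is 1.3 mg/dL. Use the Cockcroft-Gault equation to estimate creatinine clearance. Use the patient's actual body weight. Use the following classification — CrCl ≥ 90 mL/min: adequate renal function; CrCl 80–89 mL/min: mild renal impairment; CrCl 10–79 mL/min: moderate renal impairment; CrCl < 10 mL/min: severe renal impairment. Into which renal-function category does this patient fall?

CrCl = (140 − 45) × 120.6 / (72 × 1.3) = 11457.0 / 93.60 ≈ 122.4 mL/min
122 mL/min falls in the 'adequate renal function' range.

adequate renal function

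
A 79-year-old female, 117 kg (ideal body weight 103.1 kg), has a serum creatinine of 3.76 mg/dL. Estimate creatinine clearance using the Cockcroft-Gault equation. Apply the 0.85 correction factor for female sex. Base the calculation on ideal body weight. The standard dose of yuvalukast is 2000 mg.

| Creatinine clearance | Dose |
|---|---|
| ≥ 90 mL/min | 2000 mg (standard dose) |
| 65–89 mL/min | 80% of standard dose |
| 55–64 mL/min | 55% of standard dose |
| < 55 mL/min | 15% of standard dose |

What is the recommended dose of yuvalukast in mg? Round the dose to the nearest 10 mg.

300 mg

CrCl = (140 − 79) × 103.1 / (72 × 3.76) × 0.85 = 6289.1 / 270.72 × 0.85 ≈ 19.7 mL/min
CrCl ≈ 20 mL/min → bracket < 55 mL/min.
15% of 2000 mg = 300 mg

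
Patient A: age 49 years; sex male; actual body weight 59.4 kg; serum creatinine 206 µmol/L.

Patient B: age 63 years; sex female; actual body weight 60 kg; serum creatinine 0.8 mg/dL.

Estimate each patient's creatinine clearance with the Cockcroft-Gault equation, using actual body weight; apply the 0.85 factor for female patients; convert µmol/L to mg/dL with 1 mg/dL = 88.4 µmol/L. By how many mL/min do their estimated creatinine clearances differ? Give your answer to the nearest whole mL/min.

36 mL/min

Patient A: SCr = 206 / 88.4 = 2.33 mg/dL
Patient A: CrCl = (140 − 49) × 59.4 / (72 × 2.33) = 5405.4 / 167.76 ≈ 32.2 mL/min
Patient B: CrCl = (140 − 63) × 60 / (72 × 0.8) × 0.85 = 4620.0 / 57.60 × 0.85 ≈ 68.2 mL/min
|32.2 − 68.2| = 36.0 mL/min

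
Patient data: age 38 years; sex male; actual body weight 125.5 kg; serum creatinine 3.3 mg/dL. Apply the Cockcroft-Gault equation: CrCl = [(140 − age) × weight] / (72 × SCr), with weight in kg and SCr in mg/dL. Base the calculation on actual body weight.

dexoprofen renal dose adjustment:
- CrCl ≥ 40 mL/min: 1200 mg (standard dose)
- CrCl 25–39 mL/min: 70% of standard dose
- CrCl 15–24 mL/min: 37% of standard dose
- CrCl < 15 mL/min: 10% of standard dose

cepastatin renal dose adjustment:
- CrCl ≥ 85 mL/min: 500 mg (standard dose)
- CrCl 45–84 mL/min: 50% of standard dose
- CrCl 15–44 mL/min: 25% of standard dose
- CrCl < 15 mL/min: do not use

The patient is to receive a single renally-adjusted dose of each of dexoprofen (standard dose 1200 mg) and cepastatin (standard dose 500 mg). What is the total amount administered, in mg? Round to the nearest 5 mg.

1450 mg

CrCl = (140 − 38) × 125.5 / (72 × 3.3) = 12801.0 / 237.60 ≈ 53.9 mL/min
CrCl ≈ 54 mL/min.
dexoprofen: ≥ 40 mL/min → 100% of 1200 mg = 1200 mg.
cepastatin: 45–84 mL/min → 50% of 500 mg = 250 mg.
Total = 1200 + 250 = 1450 mg.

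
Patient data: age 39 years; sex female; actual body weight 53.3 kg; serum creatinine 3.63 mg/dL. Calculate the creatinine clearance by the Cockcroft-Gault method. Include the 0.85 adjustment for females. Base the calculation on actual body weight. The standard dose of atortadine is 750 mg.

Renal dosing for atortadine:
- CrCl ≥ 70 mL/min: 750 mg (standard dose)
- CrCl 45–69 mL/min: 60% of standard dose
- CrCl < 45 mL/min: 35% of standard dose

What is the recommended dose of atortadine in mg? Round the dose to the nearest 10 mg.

260 mg

CrCl = (140 − 39) × 53.3 / (72 × 3.63) × 0.85 = 5383.3 / 261.36 × 0.85 ≈ 17.5 mL/min
CrCl ≈ 18 mL/min → bracket < 45 mL/min.
35% of 750 mg = 262.5 mg → 260 mg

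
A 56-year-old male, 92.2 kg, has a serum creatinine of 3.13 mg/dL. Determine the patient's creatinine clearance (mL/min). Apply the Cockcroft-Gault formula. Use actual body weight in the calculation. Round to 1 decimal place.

34.4 mL/min

CrCl = (140 − 56) × 92.2 / (72 × 3.13) = 7744.8 / 225.36 ≈ 34.4 mL/min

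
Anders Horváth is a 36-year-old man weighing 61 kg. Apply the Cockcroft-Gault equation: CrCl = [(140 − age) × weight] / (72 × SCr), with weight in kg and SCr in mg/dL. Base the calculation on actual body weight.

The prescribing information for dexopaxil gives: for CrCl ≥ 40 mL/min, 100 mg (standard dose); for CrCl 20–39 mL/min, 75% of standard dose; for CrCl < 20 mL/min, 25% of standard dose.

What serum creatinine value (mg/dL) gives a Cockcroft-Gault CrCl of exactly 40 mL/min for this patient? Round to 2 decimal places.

Standard dose requires CrCl ≥ 40 mL/min.
Set (140 − 36) × 61 / (72 × SCr) = 40
SCr = (140 − 36) × 61 / (72 × 40) = 2.203 mg/dL

2.20 mg/dL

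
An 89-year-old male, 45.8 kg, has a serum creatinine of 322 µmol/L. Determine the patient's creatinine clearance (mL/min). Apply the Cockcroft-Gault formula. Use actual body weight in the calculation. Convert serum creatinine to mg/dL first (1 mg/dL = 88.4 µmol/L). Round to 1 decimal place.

SCr = 322 / 88.4 = 3.643 mg/dL
CrCl = (140 − 89) × 45.8 / (72 × 3.643) = 2335.8 / 262.30 ≈ 8.9 mL/min

8.9 mL/min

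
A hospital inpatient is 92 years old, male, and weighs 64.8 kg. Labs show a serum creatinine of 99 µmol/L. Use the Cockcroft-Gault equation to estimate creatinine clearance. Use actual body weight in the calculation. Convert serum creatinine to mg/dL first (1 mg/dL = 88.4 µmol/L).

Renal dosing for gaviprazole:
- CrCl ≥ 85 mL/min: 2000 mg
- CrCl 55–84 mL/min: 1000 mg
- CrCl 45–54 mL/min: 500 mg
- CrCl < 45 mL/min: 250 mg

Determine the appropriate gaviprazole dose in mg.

250 mg

SCr = 99 / 88.4 = 1.12 mg/dL
CrCl = (140 − 92) × 64.8 / (72 × 1.12) = 3110.4 / 80.64 ≈ 38.6 mL/min
CrCl ≈ 39 mL/min → bracket < 45 mL/min.
Dose for this bracket: 250 mg.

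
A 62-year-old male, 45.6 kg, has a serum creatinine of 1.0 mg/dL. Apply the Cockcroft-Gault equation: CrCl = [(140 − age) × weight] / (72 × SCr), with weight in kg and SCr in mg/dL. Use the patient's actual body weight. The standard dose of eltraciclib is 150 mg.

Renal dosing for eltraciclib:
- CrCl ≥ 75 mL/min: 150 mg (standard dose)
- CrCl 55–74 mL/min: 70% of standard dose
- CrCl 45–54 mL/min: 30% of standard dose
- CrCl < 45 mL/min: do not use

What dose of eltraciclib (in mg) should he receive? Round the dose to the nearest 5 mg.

45 mg

CrCl = (140 − 62) × 45.6 / (72 × 1) = 3556.8 / 72.00 ≈ 49.4 mL/min
CrCl ≈ 49 mL/min → bracket 45–54 mL/min.
30% of 150 mg = 45 mg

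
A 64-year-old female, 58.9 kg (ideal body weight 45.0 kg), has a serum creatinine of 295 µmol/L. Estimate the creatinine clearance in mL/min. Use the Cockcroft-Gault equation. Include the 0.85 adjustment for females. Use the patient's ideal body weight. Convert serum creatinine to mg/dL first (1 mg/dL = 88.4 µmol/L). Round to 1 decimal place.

SCr = 295 / 88.4 = 3.337 mg/dL
CrCl = (140 − 64) × 45 / (72 × 3.337) × 0.85 = 3420.0 / 240.26 × 0.85 ≈ 12.1 mL/min

12.1 mL/min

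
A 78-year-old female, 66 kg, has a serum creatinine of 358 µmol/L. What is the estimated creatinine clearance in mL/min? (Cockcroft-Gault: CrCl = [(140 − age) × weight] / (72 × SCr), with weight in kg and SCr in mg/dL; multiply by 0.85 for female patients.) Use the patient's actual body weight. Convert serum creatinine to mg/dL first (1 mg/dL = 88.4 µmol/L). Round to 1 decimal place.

11.9 mL/min

SCr = 358 / 88.4 = 4.05 mg/dL
CrCl = (140 − 78) × 66 / (72 × 4.05) × 0.85 = 4092.0 / 291.60 × 0.85 ≈ 11.9 mL/min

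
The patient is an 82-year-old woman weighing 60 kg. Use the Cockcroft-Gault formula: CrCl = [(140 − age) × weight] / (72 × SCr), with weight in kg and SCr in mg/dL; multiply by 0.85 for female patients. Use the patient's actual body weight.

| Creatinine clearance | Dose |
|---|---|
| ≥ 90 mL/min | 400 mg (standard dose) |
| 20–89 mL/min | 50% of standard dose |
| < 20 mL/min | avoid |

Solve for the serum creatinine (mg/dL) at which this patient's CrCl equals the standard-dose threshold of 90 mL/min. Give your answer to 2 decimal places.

Standard dose requires CrCl ≥ 90 mL/min.
Set (140 − 82) × 60 × 0.85 / (72 × SCr) = 90
SCr = (140 − 82) × 60 × 0.85 / (72 × 90) = 0.456 mg/dL

0.46 mg/dL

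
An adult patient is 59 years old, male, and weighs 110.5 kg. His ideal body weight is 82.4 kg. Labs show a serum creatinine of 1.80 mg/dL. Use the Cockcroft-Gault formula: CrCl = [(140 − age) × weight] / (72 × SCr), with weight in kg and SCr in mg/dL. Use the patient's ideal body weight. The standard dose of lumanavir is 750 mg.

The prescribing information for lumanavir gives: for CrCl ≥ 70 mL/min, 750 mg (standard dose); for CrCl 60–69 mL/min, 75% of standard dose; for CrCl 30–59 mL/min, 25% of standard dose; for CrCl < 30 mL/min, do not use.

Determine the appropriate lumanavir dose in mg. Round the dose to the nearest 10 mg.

190 mg

CrCl = (140 − 59) × 82.4 / (72 × 1.8) = 6674.4 / 129.60 ≈ 51.5 mL/min
CrCl ≈ 52 mL/min → bracket 30–59 mL/min.
25% of 750 mg = 187.5 mg → 190 mg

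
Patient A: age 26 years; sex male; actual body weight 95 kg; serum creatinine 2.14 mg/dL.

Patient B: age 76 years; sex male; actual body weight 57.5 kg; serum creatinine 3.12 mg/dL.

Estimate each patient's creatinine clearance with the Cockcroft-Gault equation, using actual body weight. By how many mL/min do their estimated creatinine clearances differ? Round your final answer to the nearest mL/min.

54 mL/min

Patient A: CrCl = (140 − 26) × 95 / (72 × 2.14) = 10830.0 / 154.08 ≈ 70.3 mL/min
Patient B: CrCl = (140 − 76) × 57.5 / (72 × 3.12) = 3680.0 / 224.64 ≈ 16.4 mL/min
|70.3 − 16.4| = 53.9 mL/min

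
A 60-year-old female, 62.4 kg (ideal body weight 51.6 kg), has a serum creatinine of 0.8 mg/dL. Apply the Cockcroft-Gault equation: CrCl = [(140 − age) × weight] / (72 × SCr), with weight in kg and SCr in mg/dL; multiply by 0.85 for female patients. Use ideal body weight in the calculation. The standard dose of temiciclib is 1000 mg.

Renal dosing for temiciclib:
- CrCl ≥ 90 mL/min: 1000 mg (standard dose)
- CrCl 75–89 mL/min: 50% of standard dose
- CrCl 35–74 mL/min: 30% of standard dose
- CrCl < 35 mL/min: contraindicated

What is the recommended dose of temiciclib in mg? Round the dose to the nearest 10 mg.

300 mg

CrCl = (140 − 60) × 51.6 / (72 × 0.8) × 0.85 = 4128.0 / 57.60 × 0.85 ≈ 60.9 mL/min
CrCl ≈ 61 mL/min → bracket 35–74 mL/min.
30% of 1000 mg = 300 mg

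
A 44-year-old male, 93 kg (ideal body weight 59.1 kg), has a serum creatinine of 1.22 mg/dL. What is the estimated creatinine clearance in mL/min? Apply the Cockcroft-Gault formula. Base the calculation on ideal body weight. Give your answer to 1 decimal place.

CrCl = (140 − 44) × 59.1 / (72 × 1.22) = 5673.6 / 87.84 ≈ 64.6 mL/min

64.6 mL/min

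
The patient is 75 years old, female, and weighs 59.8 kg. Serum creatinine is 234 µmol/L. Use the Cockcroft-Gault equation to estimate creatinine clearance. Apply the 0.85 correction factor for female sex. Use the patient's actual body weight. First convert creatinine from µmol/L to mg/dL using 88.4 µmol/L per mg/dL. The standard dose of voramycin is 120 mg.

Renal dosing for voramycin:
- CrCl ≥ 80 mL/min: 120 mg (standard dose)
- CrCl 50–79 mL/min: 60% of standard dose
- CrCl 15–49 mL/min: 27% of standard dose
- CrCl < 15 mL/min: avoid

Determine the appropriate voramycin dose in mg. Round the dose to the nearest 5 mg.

30 mg

SCr = 234 / 88.4 = 2.647 mg/dL
CrCl = (140 − 75) × 59.8 / (72 × 2.647) × 0.85 = 3887.0 / 190.58 × 0.85 ≈ 17.3 mL/min
CrCl ≈ 17 mL/min → bracket 15–49 mL/min.
27% of 120 mg = 32.4 mg → 30 mg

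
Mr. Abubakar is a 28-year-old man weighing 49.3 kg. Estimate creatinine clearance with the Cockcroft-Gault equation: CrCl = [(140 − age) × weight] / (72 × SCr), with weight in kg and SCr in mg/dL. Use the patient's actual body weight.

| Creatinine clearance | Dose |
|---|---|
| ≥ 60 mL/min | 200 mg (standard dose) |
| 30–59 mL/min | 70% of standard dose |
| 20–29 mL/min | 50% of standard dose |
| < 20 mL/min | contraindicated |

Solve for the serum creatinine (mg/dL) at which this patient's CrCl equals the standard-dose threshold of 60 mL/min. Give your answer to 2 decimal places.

1.28 mg/dL

Standard dose requires CrCl ≥ 60 mL/min.
Set (140 − 28) × 49.3 / (72 × SCr) = 60
SCr = (140 − 28) × 49.3 / (72 × 60) = 1.278 mg/dL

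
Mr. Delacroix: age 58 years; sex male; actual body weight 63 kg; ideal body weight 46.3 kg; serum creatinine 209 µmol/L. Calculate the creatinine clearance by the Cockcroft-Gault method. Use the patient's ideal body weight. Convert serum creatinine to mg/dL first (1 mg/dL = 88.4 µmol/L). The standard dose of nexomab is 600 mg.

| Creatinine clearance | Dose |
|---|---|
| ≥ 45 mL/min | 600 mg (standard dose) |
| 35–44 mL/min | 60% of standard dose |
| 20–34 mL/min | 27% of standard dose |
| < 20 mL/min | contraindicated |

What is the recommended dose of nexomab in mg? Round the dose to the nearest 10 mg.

160 mg

SCr = 209 / 88.4 = 2.364 mg/dL
CrCl = (140 − 58) × 46.3 / (72 × 2.364) = 3796.6 / 170.21 ≈ 22.3 mL/min
CrCl ≈ 22 mL/min → bracket 20–34 mL/min.
27% of 600 mg = 162 mg → 160 mg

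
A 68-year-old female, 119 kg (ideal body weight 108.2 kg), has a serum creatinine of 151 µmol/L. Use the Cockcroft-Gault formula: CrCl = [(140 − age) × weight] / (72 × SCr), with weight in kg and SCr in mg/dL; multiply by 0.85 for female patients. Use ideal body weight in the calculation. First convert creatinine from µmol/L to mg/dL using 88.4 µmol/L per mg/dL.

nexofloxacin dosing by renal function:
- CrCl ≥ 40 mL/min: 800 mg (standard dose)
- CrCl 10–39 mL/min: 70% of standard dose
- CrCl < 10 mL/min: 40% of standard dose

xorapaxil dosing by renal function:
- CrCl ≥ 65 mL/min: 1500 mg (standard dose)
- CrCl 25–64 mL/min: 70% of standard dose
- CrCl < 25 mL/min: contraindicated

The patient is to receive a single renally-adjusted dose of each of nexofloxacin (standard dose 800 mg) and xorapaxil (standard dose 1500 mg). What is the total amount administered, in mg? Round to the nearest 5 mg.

1850 mg

SCr = 151 / 88.4 = 1.708 mg/dL
CrCl = (140 − 68) × 108.2 / (72 × 1.708) × 0.85 = 7790.4 / 122.98 × 0.85 ≈ 53.8 mL/min
CrCl ≈ 54 mL/min.
nexofloxacin: ≥ 40 mL/min → 100% of 800 mg = 800 mg.
xorapaxil: 25–64 mL/min → 70% of 1500 mg = 1050 mg.
Total = 800 + 1050 = 1850 mg.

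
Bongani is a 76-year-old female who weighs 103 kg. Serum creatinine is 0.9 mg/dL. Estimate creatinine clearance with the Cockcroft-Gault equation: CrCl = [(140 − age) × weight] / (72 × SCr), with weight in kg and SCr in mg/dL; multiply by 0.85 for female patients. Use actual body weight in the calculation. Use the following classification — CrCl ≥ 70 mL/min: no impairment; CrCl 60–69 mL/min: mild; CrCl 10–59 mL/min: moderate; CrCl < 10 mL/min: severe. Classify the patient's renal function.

no impairment

CrCl = (140 − 76) × 103 / (72 × 0.9) × 0.85 = 6592.0 / 64.80 × 0.85 ≈ 86.5 mL/min
86 mL/min falls in the 'no impairment' range.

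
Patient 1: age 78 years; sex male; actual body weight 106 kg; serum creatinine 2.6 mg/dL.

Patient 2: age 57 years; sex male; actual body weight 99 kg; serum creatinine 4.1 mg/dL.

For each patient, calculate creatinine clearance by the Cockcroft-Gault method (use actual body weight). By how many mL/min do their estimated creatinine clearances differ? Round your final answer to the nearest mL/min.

7 mL/min

Patient 1: CrCl = (140 − 78) × 106 / (72 × 2.6) = 6572.0 / 187.20 ≈ 35.1 mL/min
Patient 2: CrCl = (140 − 57) × 99 / (72 × 4.1) = 8217.0 / 295.20 ≈ 27.8 mL/min
|35.1 − 27.8| = 7.3 mL/min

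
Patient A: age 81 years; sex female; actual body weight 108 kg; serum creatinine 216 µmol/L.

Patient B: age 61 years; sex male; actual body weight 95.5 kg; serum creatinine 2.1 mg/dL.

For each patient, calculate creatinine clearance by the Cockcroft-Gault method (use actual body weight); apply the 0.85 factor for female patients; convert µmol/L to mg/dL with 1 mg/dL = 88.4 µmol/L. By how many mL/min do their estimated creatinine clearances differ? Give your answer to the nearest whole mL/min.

19 mL/min

Patient A: SCr = 216 / 88.4 = 2.443 mg/dL
Patient A: CrCl = (140 − 81) × 108 / (72 × 2.443) × 0.85 = 6372.0 / 175.90 × 0.85 ≈ 30.8 mL/min
Patient B: CrCl = (140 − 61) × 95.5 / (72 × 2.1) = 7544.5 / 151.20 ≈ 49.9 mL/min
|30.8 − 49.9| = 19.1 mL/min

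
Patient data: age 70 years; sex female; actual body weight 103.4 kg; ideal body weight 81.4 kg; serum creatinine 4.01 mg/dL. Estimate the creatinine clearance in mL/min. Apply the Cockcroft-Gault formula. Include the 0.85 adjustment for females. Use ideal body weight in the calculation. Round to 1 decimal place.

16.8 mL/min

CrCl = (140 − 70) × 81.4 / (72 × 4.01) × 0.85 = 5698.0 / 288.72 × 0.85 ≈ 16.8 mL/min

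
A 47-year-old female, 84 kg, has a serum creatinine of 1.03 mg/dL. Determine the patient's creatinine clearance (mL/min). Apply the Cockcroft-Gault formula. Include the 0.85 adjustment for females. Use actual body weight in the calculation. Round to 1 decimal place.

89.5 mL/min

CrCl = (140 − 47) × 84 / (72 × 1.03) × 0.85 = 7812.0 / 74.16 × 0.85 ≈ 89.5 mL/min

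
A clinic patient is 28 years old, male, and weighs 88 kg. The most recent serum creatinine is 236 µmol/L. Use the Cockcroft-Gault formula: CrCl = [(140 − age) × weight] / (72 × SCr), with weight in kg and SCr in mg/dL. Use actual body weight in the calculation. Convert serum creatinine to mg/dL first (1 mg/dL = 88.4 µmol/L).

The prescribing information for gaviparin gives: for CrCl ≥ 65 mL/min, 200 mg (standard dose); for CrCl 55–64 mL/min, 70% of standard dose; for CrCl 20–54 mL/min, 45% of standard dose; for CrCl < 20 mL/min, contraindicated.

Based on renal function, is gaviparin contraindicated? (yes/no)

no

SCr = 236 / 88.4 = 2.67 mg/dL
CrCl = (140 − 28) × 88 / (72 × 2.67) = 9856.0 / 192.24 ≈ 51.3 mL/min
CrCl ≈ 51 mL/min, which is ≥ 20 mL/min.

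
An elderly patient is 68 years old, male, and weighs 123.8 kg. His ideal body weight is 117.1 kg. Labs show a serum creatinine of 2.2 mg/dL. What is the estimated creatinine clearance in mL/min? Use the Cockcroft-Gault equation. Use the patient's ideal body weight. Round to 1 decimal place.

53.2 mL/min

CrCl = (140 − 68) × 117.1 / (72 × 2.2) = 8431.2 / 158.40 ≈ 53.2 mL/min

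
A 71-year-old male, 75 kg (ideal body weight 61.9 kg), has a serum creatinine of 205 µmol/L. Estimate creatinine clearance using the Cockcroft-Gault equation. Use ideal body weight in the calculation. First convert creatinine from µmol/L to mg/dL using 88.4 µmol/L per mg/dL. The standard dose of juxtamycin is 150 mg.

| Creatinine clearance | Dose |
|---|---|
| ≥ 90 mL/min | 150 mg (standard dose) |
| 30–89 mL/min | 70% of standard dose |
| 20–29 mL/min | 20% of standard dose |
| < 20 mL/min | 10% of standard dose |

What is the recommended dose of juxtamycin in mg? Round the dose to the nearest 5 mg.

30 mg

SCr = 205 / 88.4 = 2.319 mg/dL
CrCl = (140 − 71) × 61.9 / (72 × 2.319) = 4271.1 / 166.97 ≈ 25.6 mL/min
CrCl ≈ 26 mL/min → bracket 20–29 mL/min.
20% of 150 mg = 30 mg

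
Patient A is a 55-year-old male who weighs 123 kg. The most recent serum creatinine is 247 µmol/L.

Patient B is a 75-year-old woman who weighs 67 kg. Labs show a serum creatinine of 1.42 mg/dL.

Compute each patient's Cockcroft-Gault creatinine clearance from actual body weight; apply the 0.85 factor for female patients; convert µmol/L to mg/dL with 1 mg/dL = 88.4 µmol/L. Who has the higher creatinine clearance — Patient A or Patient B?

Patient A: SCr = 247 / 88.4 = 2.794 mg/dL
Patient A: CrCl = (140 − 55) × 123 / (72 × 2.794) = 10455.0 / 201.17 ≈ 52.0 mL/min
Patient B: CrCl = (140 − 75) × 67 / (72 × 1.42) × 0.85 = 4355.0 / 102.24 × 0.85 ≈ 36.2 mL/min
52.0 vs 36.2 mL/min → Patient A is higher.

Patient A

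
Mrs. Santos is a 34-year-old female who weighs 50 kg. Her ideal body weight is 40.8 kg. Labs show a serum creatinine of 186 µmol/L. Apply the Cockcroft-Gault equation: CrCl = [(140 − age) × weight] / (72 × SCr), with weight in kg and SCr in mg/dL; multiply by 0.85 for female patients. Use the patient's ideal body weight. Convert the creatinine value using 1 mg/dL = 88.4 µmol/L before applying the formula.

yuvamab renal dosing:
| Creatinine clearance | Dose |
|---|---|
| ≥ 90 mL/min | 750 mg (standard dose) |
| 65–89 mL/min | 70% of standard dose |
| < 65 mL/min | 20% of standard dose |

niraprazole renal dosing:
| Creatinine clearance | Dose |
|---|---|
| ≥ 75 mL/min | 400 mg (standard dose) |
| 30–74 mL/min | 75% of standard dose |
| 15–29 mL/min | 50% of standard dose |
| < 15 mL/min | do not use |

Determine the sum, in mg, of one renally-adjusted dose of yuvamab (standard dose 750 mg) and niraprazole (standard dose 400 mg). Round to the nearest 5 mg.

SCr = 186 / 88.4 = 2.104 mg/dL
CrCl = (140 − 34) × 40.8 / (72 × 2.104) × 0.85 = 4324.8 / 151.49 × 0.85 ≈ 24.3 mL/min
CrCl ≈ 24 mL/min.
yuvamab: < 65 mL/min → 20% of 750 mg = 150 mg.
niraprazole: 15–29 mL/min → 50% of 400 mg = 200 mg.
Total = 150 + 200 = 350 mg.

350 mg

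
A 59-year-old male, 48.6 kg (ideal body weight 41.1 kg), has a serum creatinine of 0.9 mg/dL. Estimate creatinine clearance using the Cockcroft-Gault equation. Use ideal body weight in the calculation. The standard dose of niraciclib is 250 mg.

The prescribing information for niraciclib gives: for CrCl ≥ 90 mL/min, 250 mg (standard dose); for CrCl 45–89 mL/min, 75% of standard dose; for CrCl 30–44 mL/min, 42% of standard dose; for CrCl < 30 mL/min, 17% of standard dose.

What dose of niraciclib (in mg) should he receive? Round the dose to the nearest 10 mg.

190 mg

CrCl = (140 − 59) × 41.1 / (72 × 0.9) = 3329.1 / 64.80 ≈ 51.4 mL/min
CrCl ≈ 51 mL/min → bracket 45–89 mL/min.
75% of 250 mg = 187.5 mg → 190 mg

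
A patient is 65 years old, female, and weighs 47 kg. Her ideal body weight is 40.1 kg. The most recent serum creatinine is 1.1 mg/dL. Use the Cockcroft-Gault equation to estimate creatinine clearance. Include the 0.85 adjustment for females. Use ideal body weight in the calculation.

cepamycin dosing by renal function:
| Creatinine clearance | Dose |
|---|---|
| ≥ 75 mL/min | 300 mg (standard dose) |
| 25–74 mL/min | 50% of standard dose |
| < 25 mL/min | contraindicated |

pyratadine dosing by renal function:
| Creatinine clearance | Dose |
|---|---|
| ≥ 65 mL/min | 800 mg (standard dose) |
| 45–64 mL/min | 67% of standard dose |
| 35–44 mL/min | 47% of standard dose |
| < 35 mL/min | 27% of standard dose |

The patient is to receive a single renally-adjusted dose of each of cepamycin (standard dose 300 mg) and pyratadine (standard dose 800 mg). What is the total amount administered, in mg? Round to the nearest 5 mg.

CrCl = (140 − 65) × 40.1 / (72 × 1.1) × 0.85 = 3007.5 / 79.20 × 0.85 ≈ 32.3 mL/min
CrCl ≈ 32 mL/min.
cepamycin: 25–74 mL/min → 50% of 300 mg = 150 mg.
pyratadine: < 35 mL/min → 27% of 800 mg = 216 mg.
Total = 150 + 216 = 366 mg.

365 mg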